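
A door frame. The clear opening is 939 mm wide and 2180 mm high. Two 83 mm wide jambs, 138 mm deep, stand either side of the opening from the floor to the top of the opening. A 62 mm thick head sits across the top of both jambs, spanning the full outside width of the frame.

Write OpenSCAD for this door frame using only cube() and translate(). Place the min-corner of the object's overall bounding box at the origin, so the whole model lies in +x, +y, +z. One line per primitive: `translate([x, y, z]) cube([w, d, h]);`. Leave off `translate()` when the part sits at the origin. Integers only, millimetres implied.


cube([83, 138, 2180]);
translate([1022, 0, 0]) cube([83, 138, 2180]);
translate([0, 0, 2180]) cube([1105, 138, 62]);


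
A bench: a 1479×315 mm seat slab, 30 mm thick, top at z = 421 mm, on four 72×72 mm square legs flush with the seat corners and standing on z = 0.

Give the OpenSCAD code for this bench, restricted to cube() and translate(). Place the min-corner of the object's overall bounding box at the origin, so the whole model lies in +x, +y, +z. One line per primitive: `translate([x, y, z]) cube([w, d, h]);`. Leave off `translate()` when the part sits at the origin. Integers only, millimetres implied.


translate([0, 0, 391]) cube([1479, 315, 30]);
cube([72, 72, 391]);
translate([0, 243, 0]) cube([72, 72, 391]);
translate([1407, 0, 0]) cube([72, 72, 391]);
translate([1407, 243, 0]) cube([72, 72, 391]);


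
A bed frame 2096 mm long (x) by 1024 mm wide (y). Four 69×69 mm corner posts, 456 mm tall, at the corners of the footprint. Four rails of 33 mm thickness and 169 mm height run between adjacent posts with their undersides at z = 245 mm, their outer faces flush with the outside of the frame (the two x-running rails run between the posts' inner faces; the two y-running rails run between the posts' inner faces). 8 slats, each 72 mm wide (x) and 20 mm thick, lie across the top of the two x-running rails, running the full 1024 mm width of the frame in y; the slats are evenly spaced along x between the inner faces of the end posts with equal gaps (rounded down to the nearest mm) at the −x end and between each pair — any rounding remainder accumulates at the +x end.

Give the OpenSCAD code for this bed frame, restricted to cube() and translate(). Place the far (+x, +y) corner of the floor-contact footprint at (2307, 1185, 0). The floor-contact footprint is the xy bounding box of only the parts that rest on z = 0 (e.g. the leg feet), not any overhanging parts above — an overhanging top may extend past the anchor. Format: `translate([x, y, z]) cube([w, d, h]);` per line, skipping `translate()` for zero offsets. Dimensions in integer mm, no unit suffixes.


// slat z = rail_z + rail_h = 245 + 169 = 414
// slat gap = ⌊(1958 − 8·72) / 9⌋ = 153
translate([211, 161, 0]) cube([69, 69, 456]);
translate([211, 1116, 0]) cube([69, 69, 456]);
translate([2238, 161, 0]) cube([69, 69, 456]);
translate([2238, 1116, 0]) cube([69, 69, 456]);
translate([280, 161, 245]) cube([1958, 33, 169]);
translate([280, 1152, 245]) cube([1958, 33, 169]);
translate([211, 230, 245]) cube([33, 886, 169]);
translate([2274, 230, 245]) cube([33, 886, 169]);
translate([433, 161, 414]) cube([72, 1024, 20]);
translate([658, 161, 414]) cube([72, 1024, 20]);
translate([883, 161, 414]) cube([72, 1024, 20]);
translate([1108, 161, 414]) cube([72, 1024, 20]);
translate([1333, 161, 414]) cube([72, 1024, 20]);
translate([1558, 161, 414]) cube([72, 1024, 20]);
translate([1783, 161, 414]) cube([72, 1024, 20]);
translate([2008, 161, 414]) cube([72, 1024, 20]);


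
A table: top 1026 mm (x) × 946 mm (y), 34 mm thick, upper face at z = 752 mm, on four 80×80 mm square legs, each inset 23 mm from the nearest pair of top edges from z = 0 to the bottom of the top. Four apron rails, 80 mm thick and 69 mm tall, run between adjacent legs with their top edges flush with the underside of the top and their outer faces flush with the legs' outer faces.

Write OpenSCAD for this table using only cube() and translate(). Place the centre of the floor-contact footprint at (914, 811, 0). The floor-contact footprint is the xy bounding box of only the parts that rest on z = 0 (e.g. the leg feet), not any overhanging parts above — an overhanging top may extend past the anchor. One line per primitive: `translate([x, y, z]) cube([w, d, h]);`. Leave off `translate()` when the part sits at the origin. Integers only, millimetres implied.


translate([401, 338, 718]) cube([1026, 946, 34]);
translate([424, 361, 0]) cube([80, 80, 718]);
translate([1324, 361, 0]) cube([80, 80, 718]);
translate([424, 1181, 0]) cube([80, 80, 718]);
translate([1324, 1181, 0]) cube([80, 80, 718]);
translate([504, 361, 649]) cube([820, 80, 69]);
translate([504, 1181, 649]) cube([820, 80, 69]);
translate([424, 441, 649]) cube([80, 740, 69]);
translate([1324, 441, 649]) cube([80, 740, 69]);


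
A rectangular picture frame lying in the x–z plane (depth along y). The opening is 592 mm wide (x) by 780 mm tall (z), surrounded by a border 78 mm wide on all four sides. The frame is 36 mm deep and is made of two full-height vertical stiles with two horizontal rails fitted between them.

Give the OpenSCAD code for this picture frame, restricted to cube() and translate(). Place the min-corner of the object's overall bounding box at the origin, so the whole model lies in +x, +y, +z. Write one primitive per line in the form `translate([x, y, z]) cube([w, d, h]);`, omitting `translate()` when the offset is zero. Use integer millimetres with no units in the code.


cube([78, 36, 936]);
translate([670, 0, 0]) cube([78, 36, 936]);
translate([78, 0, 0]) cube([592, 36, 78]);
translate([78, 0, 858]) cube([592, 36, 78]);


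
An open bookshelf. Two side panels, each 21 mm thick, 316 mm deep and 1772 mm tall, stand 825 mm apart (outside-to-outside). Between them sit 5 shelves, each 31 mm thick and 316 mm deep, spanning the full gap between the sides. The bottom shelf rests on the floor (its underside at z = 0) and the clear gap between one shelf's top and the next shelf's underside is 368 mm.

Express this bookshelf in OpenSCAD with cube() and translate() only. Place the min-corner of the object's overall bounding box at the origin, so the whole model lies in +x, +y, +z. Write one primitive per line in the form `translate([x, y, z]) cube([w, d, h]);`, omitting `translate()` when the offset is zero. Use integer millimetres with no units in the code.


cube([21, 316, 1772]);
translate([804, 0, 0]) cube([21, 316, 1772]);
translate([21, 0, 0]) cube([783, 316, 31]);
translate([21, 0, 399]) cube([783, 316, 31]);
translate([21, 0, 798]) cube([783, 316, 31]);
translate([21, 0, 1197]) cube([783, 316, 31]);
translate([21, 0, 1596]) cube([783, 316, 31]);


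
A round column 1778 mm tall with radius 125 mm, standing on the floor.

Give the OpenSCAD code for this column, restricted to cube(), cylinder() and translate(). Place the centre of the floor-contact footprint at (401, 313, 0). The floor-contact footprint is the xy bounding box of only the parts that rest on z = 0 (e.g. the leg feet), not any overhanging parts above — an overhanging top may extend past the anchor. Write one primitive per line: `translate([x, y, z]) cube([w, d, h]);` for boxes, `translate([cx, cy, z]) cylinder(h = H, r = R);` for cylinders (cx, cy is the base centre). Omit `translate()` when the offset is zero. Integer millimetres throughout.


translate([401, 313, 0]) cylinder(h = 1778, r = 125);


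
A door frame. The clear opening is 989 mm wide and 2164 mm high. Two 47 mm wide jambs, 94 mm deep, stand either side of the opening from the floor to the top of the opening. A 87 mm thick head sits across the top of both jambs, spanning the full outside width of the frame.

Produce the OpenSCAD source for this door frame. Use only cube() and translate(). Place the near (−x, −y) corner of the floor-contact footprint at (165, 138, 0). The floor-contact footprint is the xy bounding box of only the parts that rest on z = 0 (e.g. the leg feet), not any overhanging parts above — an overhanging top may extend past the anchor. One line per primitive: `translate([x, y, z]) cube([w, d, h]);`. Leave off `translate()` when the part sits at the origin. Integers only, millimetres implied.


translate([165, 138, 0]) cube([47, 94, 2164]);
translate([1201, 138, 0]) cube([47, 94, 2164]);
translate([165, 138, 2164]) cube([1083, 94, 87]);


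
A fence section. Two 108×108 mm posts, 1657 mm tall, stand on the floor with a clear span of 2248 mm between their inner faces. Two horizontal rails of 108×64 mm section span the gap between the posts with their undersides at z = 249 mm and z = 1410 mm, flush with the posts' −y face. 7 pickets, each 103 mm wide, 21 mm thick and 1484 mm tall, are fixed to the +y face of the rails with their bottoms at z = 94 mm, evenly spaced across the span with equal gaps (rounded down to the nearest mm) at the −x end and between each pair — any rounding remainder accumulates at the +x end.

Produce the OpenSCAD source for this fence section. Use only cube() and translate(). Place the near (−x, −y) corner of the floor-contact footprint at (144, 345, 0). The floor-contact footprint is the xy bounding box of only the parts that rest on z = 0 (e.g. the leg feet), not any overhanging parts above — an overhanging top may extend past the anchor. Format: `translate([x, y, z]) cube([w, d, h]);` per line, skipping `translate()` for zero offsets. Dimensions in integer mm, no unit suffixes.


translate([144, 345, 0]) cube([108, 108, 1657]);
translate([2500, 345, 0]) cube([108, 108, 1657]);
translate([252, 345, 249]) cube([2248, 108, 64]);
translate([252, 345, 1410]) cube([2248, 108, 64]);
translate([442, 453, 94]) cube([103, 21, 1484]);
translate([735, 453, 94]) cube([103, 21, 1484]);
translate([1028, 453, 94]) cube([103, 21, 1484]);
translate([1321, 453, 94]) cube([103, 21, 1484]);
translate([1614, 453, 94]) cube([103, 21, 1484]);
translate([1907, 453, 94]) cube([103, 21, 1484]);
translate([2200, 453, 94]) cube([103, 21, 1484]);


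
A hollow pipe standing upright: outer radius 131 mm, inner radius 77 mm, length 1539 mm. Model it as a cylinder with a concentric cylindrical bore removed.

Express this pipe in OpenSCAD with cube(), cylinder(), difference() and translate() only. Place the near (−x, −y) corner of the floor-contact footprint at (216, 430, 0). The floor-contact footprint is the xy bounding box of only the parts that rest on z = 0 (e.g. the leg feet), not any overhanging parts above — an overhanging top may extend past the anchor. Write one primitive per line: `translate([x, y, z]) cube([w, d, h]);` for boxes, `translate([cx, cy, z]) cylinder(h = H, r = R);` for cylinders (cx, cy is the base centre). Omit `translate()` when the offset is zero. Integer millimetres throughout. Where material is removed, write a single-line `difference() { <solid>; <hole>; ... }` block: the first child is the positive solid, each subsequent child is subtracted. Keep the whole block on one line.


difference() { translate([347, 561, 0]) cylinder(h = 1539, r = 131); translate([347, 561, 0]) cylinder(h = 1539, r = 77); }


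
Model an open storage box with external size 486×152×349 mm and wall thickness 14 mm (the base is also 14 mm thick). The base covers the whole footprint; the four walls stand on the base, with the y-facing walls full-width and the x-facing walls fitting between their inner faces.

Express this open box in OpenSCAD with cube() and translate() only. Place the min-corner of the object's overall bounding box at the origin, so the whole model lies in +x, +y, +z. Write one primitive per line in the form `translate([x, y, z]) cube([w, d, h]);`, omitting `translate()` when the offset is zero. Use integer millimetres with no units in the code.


cube([486, 152, 14]);
translate([0, 0, 14]) cube([486, 14, 335]);
translate([0, 138, 14]) cube([486, 14, 335]);
translate([0, 14, 14]) cube([14, 124, 335]);
translate([472, 14, 14]) cube([14, 124, 335]);


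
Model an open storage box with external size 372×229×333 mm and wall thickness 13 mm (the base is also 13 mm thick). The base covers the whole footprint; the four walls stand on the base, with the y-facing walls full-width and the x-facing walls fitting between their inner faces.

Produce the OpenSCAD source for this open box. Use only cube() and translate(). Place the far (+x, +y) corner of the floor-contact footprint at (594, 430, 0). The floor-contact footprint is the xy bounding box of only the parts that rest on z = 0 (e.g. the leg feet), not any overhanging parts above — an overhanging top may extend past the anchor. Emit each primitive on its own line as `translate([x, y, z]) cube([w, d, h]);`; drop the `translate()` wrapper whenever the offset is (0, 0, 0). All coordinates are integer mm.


translate([222, 201, 0]) cube([372, 229, 13]);
translate([222, 201, 13]) cube([372, 13, 320]);
translate([222, 417, 13]) cube([372, 13, 320]);
translate([222, 214, 13]) cube([13, 203, 320]);
translate([581, 214, 13]) cube([13, 203, 320]);


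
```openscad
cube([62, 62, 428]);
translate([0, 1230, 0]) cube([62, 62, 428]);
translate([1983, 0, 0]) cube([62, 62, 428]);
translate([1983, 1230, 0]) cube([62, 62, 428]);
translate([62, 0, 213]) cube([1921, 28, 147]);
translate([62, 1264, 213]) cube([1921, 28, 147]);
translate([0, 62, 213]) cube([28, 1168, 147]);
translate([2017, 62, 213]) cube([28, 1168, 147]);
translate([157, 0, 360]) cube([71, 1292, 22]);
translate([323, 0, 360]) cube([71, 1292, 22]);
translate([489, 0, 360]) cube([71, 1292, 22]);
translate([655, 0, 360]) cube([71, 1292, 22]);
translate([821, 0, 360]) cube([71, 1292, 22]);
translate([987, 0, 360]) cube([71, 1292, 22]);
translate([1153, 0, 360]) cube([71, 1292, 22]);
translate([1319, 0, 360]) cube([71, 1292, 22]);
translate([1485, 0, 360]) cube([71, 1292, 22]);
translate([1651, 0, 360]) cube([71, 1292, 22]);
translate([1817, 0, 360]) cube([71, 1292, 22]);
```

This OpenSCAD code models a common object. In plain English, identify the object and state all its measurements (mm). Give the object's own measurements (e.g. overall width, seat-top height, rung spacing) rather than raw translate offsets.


A bed frame 2045 mm long (x) by 1292 mm wide (y). Four 62×62 mm corner posts, 428 mm tall, at the corners of the footprint. Four rails of 28 mm thickness and 147 mm height run between adjacent posts with their undersides at z = 213 mm, their outer faces flush with the outside of the frame (the two x-running rails run between the posts' inner faces; the two y-running rails run between the posts' inner faces). 11 slats, each 71 mm wide (x) and 22 mm thick, lie across the top of the two x-running rails, running the full 1292 mm width of the frame in y; along x they sit between the end posts with a 95 mm gap after the −x posts and between neighbouring slats and before the +x posts.


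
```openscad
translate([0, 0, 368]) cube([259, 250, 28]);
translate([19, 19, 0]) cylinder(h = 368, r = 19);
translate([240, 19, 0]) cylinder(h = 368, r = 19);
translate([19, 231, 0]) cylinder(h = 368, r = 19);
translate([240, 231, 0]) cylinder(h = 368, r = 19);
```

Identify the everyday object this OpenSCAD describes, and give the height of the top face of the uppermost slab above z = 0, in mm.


A stool. The seat height is 396 mm.

A 259×250×28 slab at z = 368 on four corner cylinders — a stool. The seat top is 368 + 28 = 396 mm.


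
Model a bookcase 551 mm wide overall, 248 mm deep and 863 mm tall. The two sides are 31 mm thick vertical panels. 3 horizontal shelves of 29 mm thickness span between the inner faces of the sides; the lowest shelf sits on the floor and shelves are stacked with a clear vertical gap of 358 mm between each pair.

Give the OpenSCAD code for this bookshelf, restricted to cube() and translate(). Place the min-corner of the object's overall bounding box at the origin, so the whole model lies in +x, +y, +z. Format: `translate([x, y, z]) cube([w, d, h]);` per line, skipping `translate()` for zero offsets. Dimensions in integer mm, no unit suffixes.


cube([31, 248, 863]);
translate([520, 0, 0]) cube([31, 248, 863]);
translate([31, 0, 0]) cube([489, 248, 29]);
translate([31, 0, 387]) cube([489, 248, 29]);
translate([31, 0, 774]) cube([489, 248, 29]);


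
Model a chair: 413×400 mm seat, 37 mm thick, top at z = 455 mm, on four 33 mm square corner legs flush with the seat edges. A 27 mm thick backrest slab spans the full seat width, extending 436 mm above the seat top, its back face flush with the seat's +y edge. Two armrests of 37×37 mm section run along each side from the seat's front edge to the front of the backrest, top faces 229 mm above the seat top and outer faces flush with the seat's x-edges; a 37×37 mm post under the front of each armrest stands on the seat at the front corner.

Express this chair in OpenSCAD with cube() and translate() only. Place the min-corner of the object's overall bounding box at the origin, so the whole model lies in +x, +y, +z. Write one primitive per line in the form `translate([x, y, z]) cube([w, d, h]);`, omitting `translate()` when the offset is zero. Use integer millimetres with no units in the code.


translate([0, 0, 418]) cube([413, 400, 37]);
cube([33, 33, 418]);
translate([380, 0, 0]) cube([33, 33, 418]);
translate([0, 367, 0]) cube([33, 33, 418]);
translate([380, 367, 0]) cube([33, 33, 418]);
translate([0, 373, 455]) cube([413, 27, 436]);
translate([0, 0, 647]) cube([37, 373, 37]);
translate([376, 0, 647]) cube([37, 373, 37]);
translate([0, 0, 455]) cube([37, 37, 192]);
translate([376, 0, 455]) cube([37, 37, 192]);


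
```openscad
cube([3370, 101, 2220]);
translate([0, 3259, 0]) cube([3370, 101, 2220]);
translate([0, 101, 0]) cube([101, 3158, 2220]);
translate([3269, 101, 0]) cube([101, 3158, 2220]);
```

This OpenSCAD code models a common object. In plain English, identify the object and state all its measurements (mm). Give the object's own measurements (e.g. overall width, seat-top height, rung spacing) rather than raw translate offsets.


The wall frame of a small rectangular building: four walls, each 2220 mm tall and 101 mm thick, enclosing a footprint 3370 mm (x) by 3360 mm (y) outside-to-outside, with no floor or roof. The front and back walls (the −y and +y sides) span the full width; the two side walls fit between them.


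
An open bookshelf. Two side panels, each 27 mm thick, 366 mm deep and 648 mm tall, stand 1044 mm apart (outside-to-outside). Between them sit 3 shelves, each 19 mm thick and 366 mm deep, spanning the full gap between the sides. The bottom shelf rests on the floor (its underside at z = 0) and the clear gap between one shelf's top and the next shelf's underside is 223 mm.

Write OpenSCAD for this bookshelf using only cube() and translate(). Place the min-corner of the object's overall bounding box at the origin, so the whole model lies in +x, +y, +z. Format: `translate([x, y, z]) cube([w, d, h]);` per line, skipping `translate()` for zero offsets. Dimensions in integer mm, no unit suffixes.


cube([27, 366, 648]);
translate([1017, 0, 0]) cube([27, 366, 648]);
translate([27, 0, 0]) cube([990, 366, 19]);
translate([27, 0, 242]) cube([990, 366, 19]);
translate([27, 0, 484]) cube([990, 366, 19]);


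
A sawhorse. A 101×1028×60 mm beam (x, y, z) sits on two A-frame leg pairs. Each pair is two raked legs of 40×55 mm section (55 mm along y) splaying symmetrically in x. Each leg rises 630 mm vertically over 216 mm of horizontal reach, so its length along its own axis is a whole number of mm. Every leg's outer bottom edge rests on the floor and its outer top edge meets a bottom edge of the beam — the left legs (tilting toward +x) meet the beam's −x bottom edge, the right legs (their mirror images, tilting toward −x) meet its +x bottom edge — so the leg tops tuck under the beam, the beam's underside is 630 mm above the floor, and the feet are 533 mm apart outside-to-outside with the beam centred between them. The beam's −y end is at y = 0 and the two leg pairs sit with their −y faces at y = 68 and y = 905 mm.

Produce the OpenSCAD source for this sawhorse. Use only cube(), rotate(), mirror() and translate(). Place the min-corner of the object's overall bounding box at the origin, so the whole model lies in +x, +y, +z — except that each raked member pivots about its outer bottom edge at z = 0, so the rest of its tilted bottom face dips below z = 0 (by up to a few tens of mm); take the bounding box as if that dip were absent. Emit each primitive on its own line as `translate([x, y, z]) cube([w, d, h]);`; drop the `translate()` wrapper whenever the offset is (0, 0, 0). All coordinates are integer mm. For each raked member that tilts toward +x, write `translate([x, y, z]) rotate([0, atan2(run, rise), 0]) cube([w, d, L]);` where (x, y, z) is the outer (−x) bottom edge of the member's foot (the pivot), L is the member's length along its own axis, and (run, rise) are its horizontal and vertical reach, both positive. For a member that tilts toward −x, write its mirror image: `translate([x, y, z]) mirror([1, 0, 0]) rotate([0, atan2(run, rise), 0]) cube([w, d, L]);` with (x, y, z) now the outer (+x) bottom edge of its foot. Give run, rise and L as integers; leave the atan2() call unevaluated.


// leg length = √(216² + 630²) = 666
// right-leg outer foot x = 2·216 + 101 = 533
// beam min-corner = (216, 0, 630)
translate([216, 0, 630]) cube([101, 1028, 60]);
translate([0, 68, 0]) rotate([0, atan2(216, 630), 0]) cube([40, 55, 666]);
translate([533, 68, 0]) mirror([1, 0, 0]) rotate([0, atan2(216, 630), 0]) cube([40, 55, 666]);
translate([0, 905, 0]) rotate([0, atan2(216, 630), 0]) cube([40, 55, 666]);
translate([533, 905, 0]) mirror([1, 0, 0]) rotate([0, atan2(216, 630), 0]) cube([40, 55, 666]);


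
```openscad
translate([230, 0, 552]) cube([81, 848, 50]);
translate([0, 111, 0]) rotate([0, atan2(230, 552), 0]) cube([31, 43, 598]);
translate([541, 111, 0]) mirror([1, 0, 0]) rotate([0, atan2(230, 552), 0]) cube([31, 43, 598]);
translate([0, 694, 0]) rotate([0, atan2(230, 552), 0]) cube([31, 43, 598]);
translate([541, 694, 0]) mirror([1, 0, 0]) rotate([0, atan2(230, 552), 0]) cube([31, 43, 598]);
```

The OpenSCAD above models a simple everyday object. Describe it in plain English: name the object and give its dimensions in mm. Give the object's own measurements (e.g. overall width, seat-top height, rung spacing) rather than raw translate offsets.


A sawhorse. A 81×848×50 mm beam (x, y, z) sits on two A-frame leg pairs. Each pair is two raked legs of 31×43 mm section (43 mm along y) splaying symmetrically in x. Each leg rises 552 mm vertically over 230 mm of horizontal reach and is 598 mm long along its own axis. Every leg's outer bottom edge rests on the floor and its outer top edge meets a bottom edge of the beam — the left legs (tilting toward +x) meet the beam's −x bottom edge, the right legs (their mirror images, tilting toward −x) meet its +x bottom edge — so the leg tops tuck under the beam, the beam's underside is 552 mm above the floor, and the feet are 541 mm apart outside-to-outside with the beam centred between them. The two leg pairs are set in 111 mm from either end of the beam.


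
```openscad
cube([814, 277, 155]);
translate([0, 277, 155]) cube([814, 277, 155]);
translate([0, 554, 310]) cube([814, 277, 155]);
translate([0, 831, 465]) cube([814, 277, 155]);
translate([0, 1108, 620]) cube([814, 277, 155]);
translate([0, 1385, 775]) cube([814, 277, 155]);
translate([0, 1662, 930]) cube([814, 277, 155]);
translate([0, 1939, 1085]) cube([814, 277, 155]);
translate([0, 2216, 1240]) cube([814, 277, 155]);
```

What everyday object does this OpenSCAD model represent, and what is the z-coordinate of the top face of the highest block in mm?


A staircase. The total rise is 1395 mm.

9 identical blocks, each offset up and back from the previous — a staircase. Each step is 155 mm tall and there are 9 of them, so the total rise is 9 × 155 = 1395 mm.


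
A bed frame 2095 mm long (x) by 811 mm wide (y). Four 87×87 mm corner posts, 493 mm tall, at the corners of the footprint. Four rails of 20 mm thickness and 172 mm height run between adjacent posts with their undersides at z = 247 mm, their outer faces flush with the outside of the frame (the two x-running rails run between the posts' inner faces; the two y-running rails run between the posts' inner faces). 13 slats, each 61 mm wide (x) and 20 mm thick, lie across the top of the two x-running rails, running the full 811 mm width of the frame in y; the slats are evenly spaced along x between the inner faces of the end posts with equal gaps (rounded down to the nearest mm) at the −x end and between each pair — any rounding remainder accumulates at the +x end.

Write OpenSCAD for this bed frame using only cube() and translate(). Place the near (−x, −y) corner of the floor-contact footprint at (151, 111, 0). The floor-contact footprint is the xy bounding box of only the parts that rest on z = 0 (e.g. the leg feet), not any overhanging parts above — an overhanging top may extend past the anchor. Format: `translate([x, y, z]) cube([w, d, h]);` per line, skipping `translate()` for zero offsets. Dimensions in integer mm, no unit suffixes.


translate([151, 111, 0]) cube([87, 87, 493]);
translate([151, 835, 0]) cube([87, 87, 493]);
translate([2159, 111, 0]) cube([87, 87, 493]);
translate([2159, 835, 0]) cube([87, 87, 493]);
translate([238, 111, 247]) cube([1921, 20, 172]);
translate([238, 902, 247]) cube([1921, 20, 172]);
translate([151, 198, 247]) cube([20, 637, 172]);
translate([2226, 198, 247]) cube([20, 637, 172]);
translate([318, 111, 419]) cube([61, 811, 20]);
translate([459, 111, 419]) cube([61, 811, 20]);
translate([600, 111, 419]) cube([61, 811, 20]);
translate([741, 111, 419]) cube([61, 811, 20]);
translate([882, 111, 419]) cube([61, 811, 20]);
translate([1023, 111, 419]) cube([61, 811, 20]);
translate([1164, 111, 419]) cube([61, 811, 20]);
translate([1305, 111, 419]) cube([61, 811, 20]);
translate([1446, 111, 419]) cube([61, 811, 20]);
translate([1587, 111, 419]) cube([61, 811, 20]);
translate([1728, 111, 419]) cube([61, 811, 20]);
translate([1869, 111, 419]) cube([61, 811, 20]);
translate([2010, 111, 419]) cube([61, 811, 20]);


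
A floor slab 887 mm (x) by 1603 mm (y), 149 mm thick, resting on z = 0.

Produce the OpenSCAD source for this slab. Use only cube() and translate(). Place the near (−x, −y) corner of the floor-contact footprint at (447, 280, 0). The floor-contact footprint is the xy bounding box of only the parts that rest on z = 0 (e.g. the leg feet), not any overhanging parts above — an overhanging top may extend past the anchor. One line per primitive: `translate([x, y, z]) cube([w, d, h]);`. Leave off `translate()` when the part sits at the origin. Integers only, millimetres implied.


translate([447, 280, 0]) cube([887, 1603, 149]);


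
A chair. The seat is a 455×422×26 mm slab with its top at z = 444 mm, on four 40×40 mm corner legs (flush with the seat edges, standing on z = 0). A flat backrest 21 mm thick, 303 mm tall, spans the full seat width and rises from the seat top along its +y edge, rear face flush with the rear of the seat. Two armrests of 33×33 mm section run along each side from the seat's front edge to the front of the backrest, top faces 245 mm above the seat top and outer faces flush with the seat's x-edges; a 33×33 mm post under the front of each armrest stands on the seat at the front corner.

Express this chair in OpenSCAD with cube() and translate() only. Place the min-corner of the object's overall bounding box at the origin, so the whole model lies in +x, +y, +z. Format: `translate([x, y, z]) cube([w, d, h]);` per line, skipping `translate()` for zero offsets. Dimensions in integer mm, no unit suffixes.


translate([0, 0, 418]) cube([455, 422, 26]);
cube([40, 40, 418]);
translate([415, 0, 0]) cube([40, 40, 418]);
translate([0, 382, 0]) cube([40, 40, 418]);
translate([415, 382, 0]) cube([40, 40, 418]);
translate([0, 401, 444]) cube([455, 21, 303]);
translate([0, 0, 656]) cube([33, 401, 33]);
translate([422, 0, 656]) cube([33, 401, 33]);
translate([0, 0, 444]) cube([33, 33, 212]);
translate([422, 0, 444]) cube([33, 33, 212]);


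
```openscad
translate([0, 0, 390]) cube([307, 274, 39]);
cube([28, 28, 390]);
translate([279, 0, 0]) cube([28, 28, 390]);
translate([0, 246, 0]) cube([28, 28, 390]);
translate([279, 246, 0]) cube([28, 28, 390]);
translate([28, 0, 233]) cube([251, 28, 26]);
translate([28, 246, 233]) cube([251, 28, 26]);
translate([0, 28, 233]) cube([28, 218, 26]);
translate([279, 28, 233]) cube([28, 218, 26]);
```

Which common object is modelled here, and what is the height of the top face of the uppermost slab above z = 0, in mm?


A stool. The seat height is 429 mm.

A 307×274×39 slab at z = 390 on four corner posts — a stool. The seat top is 390 + 39 = 429 mm.


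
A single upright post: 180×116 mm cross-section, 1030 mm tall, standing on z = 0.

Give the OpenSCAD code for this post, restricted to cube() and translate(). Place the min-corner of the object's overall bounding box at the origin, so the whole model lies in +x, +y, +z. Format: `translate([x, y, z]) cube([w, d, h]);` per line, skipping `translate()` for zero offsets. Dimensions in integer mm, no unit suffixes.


cube([180, 116, 1030]);


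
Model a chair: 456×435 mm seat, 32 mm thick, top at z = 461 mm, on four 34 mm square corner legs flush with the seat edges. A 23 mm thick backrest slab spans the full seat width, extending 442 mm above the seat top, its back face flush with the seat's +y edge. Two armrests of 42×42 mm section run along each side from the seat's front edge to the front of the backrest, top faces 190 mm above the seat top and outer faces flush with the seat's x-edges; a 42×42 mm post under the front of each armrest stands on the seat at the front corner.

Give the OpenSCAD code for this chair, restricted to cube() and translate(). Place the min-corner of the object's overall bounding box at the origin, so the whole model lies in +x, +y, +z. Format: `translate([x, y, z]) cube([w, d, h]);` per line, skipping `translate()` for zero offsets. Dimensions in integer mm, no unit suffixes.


translate([0, 0, 429]) cube([456, 435, 32]);
cube([34, 34, 429]);
translate([422, 0, 0]) cube([34, 34, 429]);
translate([0, 401, 0]) cube([34, 34, 429]);
translate([422, 401, 0]) cube([34, 34, 429]);
translate([0, 412, 461]) cube([456, 23, 442]);
translate([0, 0, 609]) cube([42, 412, 42]);
translate([414, 0, 609]) cube([42, 412, 42]);
translate([0, 0, 461]) cube([42, 42, 148]);
translate([414, 0, 461]) cube([42, 42, 148]);


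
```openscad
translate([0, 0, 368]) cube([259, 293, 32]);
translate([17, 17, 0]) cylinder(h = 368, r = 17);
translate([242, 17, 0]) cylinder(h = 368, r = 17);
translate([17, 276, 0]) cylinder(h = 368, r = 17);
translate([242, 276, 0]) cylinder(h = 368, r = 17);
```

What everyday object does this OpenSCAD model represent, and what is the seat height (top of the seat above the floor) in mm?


A stool. The seat height is 400 mm.

A 259×293×32 slab at z = 368 on four corner cylinders — a stool. The seat top is 368 + 32 = 400 mm.


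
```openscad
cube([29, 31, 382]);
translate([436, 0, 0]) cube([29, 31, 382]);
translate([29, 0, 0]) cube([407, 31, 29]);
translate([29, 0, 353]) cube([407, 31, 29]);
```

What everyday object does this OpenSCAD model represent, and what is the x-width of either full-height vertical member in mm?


A picture frame. The border width is 29 mm.

Four thin pieces enclosing a rectangular opening — a picture frame. The two full-height stiles are 382 mm tall; the top rail sits at z = 353 and is 29 mm tall, so the border above the opening is 382 − 353 = 29 mm, matching the stile x-width.


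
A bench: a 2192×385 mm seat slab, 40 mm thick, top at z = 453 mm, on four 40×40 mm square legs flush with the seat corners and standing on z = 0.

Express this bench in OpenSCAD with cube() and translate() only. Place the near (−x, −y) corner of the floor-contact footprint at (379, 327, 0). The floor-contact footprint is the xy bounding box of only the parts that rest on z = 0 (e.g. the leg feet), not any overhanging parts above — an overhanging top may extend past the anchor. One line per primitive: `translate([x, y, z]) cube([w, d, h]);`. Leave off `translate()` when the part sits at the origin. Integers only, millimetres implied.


translate([379, 327, 413]) cube([2192, 385, 40]);
translate([379, 327, 0]) cube([40, 40, 413]);
translate([379, 672, 0]) cube([40, 40, 413]);
translate([2531, 327, 0]) cube([40, 40, 413]);
translate([2531, 672, 0]) cube([40, 40, 413]);


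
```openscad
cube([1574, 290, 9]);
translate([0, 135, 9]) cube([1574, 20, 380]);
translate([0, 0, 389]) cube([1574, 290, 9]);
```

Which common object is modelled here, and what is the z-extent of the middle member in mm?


An I-beam. The web height is 380 mm.

Two wide flanges with a thin centred web — an I-beam. Overall 398 mm minus two 9 mm flanges gives a web of 398 − 2·9 = 380 mm.


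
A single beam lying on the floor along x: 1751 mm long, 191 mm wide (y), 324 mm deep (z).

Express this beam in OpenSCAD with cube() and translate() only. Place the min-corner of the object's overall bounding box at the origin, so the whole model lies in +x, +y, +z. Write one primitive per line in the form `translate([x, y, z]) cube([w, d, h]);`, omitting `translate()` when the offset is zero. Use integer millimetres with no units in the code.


cube([1751, 191, 324]);


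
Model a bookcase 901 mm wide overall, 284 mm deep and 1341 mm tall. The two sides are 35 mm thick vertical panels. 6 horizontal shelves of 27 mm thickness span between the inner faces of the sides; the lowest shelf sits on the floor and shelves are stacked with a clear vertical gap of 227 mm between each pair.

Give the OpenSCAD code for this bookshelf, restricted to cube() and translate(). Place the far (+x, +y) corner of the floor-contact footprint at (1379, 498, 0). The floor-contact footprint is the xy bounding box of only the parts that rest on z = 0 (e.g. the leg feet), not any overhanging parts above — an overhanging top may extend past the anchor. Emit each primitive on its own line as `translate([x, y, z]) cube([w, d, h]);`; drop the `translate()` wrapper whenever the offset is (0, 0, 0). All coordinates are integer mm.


translate([478, 214, 0]) cube([35, 284, 1341]);
translate([1344, 214, 0]) cube([35, 284, 1341]);
translate([513, 214, 0]) cube([831, 284, 27]);
translate([513, 214, 254]) cube([831, 284, 27]);
translate([513, 214, 508]) cube([831, 284, 27]);
translate([513, 214, 762]) cube([831, 284, 27]);
translate([513, 214, 1016]) cube([831, 284, 27]);
translate([513, 214, 1270]) cube([831, 284, 27]);


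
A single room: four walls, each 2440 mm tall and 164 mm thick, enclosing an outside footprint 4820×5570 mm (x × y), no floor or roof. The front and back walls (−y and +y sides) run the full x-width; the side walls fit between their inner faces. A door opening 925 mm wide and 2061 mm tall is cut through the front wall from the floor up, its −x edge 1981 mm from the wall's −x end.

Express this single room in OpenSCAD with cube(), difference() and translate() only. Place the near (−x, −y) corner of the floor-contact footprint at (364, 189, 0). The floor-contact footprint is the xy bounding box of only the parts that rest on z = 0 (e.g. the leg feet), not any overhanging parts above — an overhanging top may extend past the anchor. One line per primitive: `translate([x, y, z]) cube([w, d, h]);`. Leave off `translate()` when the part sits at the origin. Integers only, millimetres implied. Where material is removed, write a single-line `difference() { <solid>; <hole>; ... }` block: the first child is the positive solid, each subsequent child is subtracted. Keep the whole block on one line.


difference() { translate([364, 189, 0]) cube([4820, 164, 2440]); translate([2345, 189, 0]) cube([925, 164, 2061]); }
translate([364, 5595, 0]) cube([4820, 164, 2440]);
translate([364, 353, 0]) cube([164, 5242, 2440]);
translate([5020, 353, 0]) cube([164, 5242, 2440]);


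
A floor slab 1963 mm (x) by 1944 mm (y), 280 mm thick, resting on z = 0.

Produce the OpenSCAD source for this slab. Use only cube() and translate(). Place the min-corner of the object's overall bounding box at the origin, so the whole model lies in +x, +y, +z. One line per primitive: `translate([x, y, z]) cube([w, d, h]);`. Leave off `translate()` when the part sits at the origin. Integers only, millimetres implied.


cube([1963, 1944, 280]);


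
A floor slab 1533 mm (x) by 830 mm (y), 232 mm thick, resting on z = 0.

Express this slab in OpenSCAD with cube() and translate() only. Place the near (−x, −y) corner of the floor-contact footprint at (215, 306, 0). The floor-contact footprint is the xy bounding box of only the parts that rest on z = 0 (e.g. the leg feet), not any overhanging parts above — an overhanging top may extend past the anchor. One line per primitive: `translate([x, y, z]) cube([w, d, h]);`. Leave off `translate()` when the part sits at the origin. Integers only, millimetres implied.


translate([215, 306, 0]) cube([1533, 830, 232]);


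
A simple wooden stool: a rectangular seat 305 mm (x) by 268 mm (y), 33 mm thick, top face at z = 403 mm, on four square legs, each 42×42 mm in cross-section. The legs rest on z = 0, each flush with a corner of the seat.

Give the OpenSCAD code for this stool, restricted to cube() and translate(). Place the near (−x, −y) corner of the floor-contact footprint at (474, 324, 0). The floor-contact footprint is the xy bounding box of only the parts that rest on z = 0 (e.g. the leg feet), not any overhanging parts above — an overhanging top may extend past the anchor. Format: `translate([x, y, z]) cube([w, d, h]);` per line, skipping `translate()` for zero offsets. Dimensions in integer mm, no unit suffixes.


translate([474, 324, 370]) cube([305, 268, 33]);
translate([474, 324, 0]) cube([42, 42, 370]);
translate([737, 324, 0]) cube([42, 42, 370]);
translate([474, 550, 0]) cube([42, 42, 370]);
translate([737, 550, 0]) cube([42, 42, 370]);


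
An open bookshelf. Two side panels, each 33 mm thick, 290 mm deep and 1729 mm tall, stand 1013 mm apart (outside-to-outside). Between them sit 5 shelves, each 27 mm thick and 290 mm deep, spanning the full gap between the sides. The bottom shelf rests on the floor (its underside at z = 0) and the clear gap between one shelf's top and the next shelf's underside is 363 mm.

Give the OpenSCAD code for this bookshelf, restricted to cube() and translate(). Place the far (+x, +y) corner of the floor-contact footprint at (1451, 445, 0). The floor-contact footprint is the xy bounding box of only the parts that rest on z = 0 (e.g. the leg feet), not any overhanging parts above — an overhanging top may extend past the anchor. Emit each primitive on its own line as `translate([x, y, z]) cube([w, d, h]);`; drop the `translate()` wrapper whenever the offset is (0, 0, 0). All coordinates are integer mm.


translate([438, 155, 0]) cube([33, 290, 1729]);
translate([1418, 155, 0]) cube([33, 290, 1729]);
translate([471, 155, 0]) cube([947, 290, 27]);
translate([471, 155, 390]) cube([947, 290, 27]);
translate([471, 155, 780]) cube([947, 290, 27]);
translate([471, 155, 1170]) cube([947, 290, 27]);
translate([471, 155, 1560]) cube([947, 290, 27]);


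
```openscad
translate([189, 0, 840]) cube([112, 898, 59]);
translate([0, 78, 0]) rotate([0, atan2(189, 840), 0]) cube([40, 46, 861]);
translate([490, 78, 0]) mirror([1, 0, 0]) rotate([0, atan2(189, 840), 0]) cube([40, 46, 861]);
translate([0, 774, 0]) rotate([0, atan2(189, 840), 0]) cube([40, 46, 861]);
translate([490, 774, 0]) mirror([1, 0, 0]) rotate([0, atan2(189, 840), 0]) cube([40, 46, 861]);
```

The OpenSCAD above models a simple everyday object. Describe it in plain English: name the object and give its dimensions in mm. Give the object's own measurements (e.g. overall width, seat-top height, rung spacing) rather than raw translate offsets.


A sawhorse. A 112×898×59 mm beam (x, y, z) sits on two A-frame leg pairs. Each pair is two raked legs of 40×46 mm section (46 mm along y) splaying symmetrically in x. Each leg rises 840 mm vertically over 189 mm of horizontal reach and is 861 mm long along its own axis. Every leg's outer bottom edge rests on the floor and its outer top edge meets a bottom edge of the beam — the left legs (tilting toward +x) meet the beam's −x bottom edge, the right legs (their mirror images, tilting toward −x) meet its +x bottom edge — so the leg tops tuck under the beam, the beam's underside is 840 mm above the floor, and the feet are 490 mm apart outside-to-outside with the beam centred between them. The two leg pairs are set in 78 mm from either end of the beam.
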